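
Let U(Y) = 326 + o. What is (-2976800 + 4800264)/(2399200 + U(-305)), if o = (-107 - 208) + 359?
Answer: 911732/1199785 ≈ 0.75991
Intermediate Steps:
o = 44 (o = -315 + 359 = 44)
U(Y) = 370 (U(Y) = 326 + 44 = 370)
(-2976800 + 4800264)/(2399200 + U(-305)) = (-2976800 + 4800264)/(2399200 + 370) = 1823464/2399570 = 1823464*(1/2399570) = 911732/1199785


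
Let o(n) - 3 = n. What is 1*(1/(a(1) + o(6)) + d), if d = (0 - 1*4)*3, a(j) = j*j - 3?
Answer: -83/7 ≈ -11.857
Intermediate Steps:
a(j) = -3 + j**2 (a(j) = j**2 - 3 = -3 + j**2)
o(n) = 3 + n
d = -12 (d = (0 - 4)*3 = -4*3 = -12)
1*(1/(a(1) + o(6)) + d) = 1*(1/((-3 + 1**2) + (3 + 6)) - 12) = 1*(1/((-3 + 1) + 9) - 12) = 1*(1/(-2 + 9) - 12) = 1*(1/7 - 12) = 1*(-83/7) = -83/7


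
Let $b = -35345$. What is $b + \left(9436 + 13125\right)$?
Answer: $-12784$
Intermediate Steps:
$b + \left(9436 + 13125\right) = -35345 + \left(9436 + 13125\right) = -35345 + 22561 = -12784$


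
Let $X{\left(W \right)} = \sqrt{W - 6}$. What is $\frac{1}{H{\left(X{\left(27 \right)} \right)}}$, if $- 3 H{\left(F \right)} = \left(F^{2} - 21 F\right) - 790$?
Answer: $\frac{2307}{582100} - \frac{63 \sqrt{21}}{582100} \approx 0.0034673$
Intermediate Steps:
$X{\left(W \right)} = \sqrt{-6 + W}$
$H{\left(F \right)} = \frac{790}{3} + 7 F - \frac{F^{2}}{3}$ ($H{\left(F \right)} = - \frac{\left(F^{2} - 21 F\right) - 790}{3} = - \frac{-790 + F^{2} - 21 F}{3} = \frac{790}{3} + 7 F - \frac{F^{2}}{3}$)
$\frac{1}{H{\left(X{\left(27 \right)} \right)}} = \frac{1}{\frac{790}{3} + 7 \sqrt{-6 + 27} - \frac{\left(\sqrt{-6 + 27}\right)^{2}}{3}} = \frac{1}{\frac{790}{3} + 7 \sqrt{21} - \frac{\left(\sqrt{21}\right)^{2}}{3}} = \frac{1}{\frac{790}{3} + 7 \sqrt{21} - 7} = \frac{1}{\frac{769}{3} + 7 \sqrt{21}}$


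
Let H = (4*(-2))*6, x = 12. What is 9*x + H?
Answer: 60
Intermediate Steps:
H = -48 (H = -8*6 = -48)
9*x + H = 9*12 - 48 = 108 - 48 = 60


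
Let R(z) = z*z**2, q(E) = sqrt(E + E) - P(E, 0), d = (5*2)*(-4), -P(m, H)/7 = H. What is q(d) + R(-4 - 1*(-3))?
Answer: -1 + 4*I*sqrt(5) ≈ -1.0 + 8.9443*I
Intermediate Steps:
P(m, H) = -7*H
d = -40 (d = 10*(-4) = -40)
q(E) = sqrt(2)*sqrt(E) (q(E) = sqrt(E + E) - (-7)*0 = sqrt(2*E) - 1*0 = sqrt(2)*sqrt(E) + 0 = sqrt(2)*sqrt(E))
R(z) = z**3
q(d) + R(-4 - 1*(-3)) = sqrt(2)*sqrt(-40) + (-4 - 1*(-3))**3 = sqrt(2)*(2*I*sqrt(10)) + (-4 + 3)**3 = 4*I*sqrt(5) + (-1)**3 = 4*I*sqrt(5) - 1 = -1 + 4*I*sqrt(5)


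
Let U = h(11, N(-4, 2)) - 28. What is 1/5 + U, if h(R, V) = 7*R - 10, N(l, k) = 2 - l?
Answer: 196/5 ≈ 39.200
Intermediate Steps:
h(R, V) = -10 + 7*R
U = 39 (U = (-10 + 7*11) - 28 = (-10 + 77) - 28 = 67 - 28 = 39)
1/5 + U = 1/5 + 39 = ⅕ + 39 = 196/5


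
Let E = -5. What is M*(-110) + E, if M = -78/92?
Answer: 2030/23 ≈ 88.261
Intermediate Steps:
M = -39/46 (M = -78*1/92 = -39/46 ≈ -0.84783)
M*(-110) + E = -39/46*(-110) - 5 = 2145/23 - 5 = 2030/23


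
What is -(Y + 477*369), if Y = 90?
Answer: -176103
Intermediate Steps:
-(Y + 477*369) = -(90 + 477*369) = -(90 + 176013) = -1*176103 = -176103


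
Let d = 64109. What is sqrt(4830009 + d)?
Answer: sqrt(4894118) ≈ 2212.3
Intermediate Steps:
sqrt(4830009 + d) = sqrt(4830009 + 64109) = sqrt(4894118)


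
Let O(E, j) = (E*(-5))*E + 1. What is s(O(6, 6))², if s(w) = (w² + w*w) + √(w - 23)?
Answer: (64082 + I*√202)² ≈ 4.1065e+9 + 1.82e+6*I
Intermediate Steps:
O(E, j) = 1 - 5*E² (O(E, j) = (-5*E)*E + 1 = -5*E² + 1 = 1 - 5*E²)
s(w) = √(-23 + w) + 2*w² (s(w) = (w² + w²) + √(-23 + w) = 2*w² + √(-23 + w) = √(-23 + w) + 2*w²)
s(O(6, 6))² = (√(-23 + (1 - 5*6²)) + 2*(1 - 5*6²)²)² = (√(-23 + (1 - 5*36)) + 2*(1 - 5*36)²)² = (√(-23 + (1 - 180)) + 2*(1 - 180)²)² = (√(-23 - 179) + 2*(-179)²)² = (√(-202) + 2*32041)² = (I*√202 + 64082)² = (64082 + I*√202)²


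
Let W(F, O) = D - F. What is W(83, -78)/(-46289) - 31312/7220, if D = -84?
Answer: -19055203/4397455 ≈ -4.3332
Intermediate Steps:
W(F, O) = -84 - F
W(83, -78)/(-46289) - 31312/7220 = (-84 - 1*83)/(-46289) - 31312/7220 = (-84 - 83)*(-1/46289) - 31312*1/7220 = -167*(-1/46289) - 412/95 = 167/46289 - 412/95 = -19055203/4397455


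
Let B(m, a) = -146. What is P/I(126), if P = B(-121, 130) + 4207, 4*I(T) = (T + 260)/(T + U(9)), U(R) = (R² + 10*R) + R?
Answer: 2485332/193 ≈ 12877.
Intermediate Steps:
U(R) = R² + 11*R
I(T) = (260 + T)/(4*(180 + T)) (I(T) = ((T + 260)/(T + 9*(11 + 9)))/4 = ((260 + T)/(T + 9*20))/4 = ((260 + T)/(T + 180))/4 = ((260 + T)/(180 + T))/4 = (260 + T)/(4*(180 + T)))
P = 4061 (P = -146 + 4207 = 4061)
P/I(126) = 4061/(((260 + 126)/(4*(180 + 126)))) = 4061/(((¼)*386/306)) = 4061/(((¼)*(1/306)*386)) = 4061/(193/612) = 4061*(612/193) = 2485332/193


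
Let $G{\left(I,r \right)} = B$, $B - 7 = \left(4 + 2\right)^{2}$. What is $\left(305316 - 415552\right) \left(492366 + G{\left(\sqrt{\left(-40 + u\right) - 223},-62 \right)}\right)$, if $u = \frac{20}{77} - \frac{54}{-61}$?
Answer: $-54281198524$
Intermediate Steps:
$u = \frac{5378}{4697}$ ($u = 20 \cdot \frac{1}{77} - - \frac{54}{61} = \frac{20}{77} + \frac{54}{61} = \frac{5378}{4697} \approx 1.145$)
$B = 43$ ($B = 7 + \left(4 + 2\right)^{2} = 7 + 6^{2} = 7 + 36 = 43$)
$G{\left(I,r \right)} = 43$
$\left(305316 - 415552\right) \left(492366 + G{\left(\sqrt{\left(-40 + u\right) - 223},-62 \right)}\right) = \left(305316 - 415552\right) \left(492366 + 43\right) = \left(-110236\right) 492409 = -54281198524$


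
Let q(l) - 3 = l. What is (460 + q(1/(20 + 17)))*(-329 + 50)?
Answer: -4779828/37 ≈ -1.2918e+5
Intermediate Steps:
q(l) = 3 + l
(460 + q(1/(20 + 17)))*(-329 + 50) = (460 + (3 + 1/(20 + 17)))*(-329 + 50) = (460 + (3 + 1/37))*(-279) = (460 + 112/37)*(-279) = (17132/37)*(-279) = -4779828/37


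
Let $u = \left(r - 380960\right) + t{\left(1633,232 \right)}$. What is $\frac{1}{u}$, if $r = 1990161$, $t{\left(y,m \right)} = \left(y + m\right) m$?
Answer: $\frac{1}{2041881} \approx 4.8974 \cdot 10^{-7}$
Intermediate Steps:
$t{\left(y,m \right)} = m \left(m + y\right)$ ($t{\left(y,m \right)} = \left(m + y\right) m = m \left(m + y\right)$)
$u = 2041881$ ($u = \left(1990161 - 380960\right) + 232 \left(232 + 1633\right) = 1609201 + 232 \cdot 1865 = 1609201 + 432680 = 2041881$)
$\frac{1}{u} = \frac{1}{2041881}$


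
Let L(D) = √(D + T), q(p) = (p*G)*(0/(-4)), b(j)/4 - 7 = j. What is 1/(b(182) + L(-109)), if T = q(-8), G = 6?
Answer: 756/571645 - I*√109/571645 ≈ 0.0013225 - 1.8264e-5*I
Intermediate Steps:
b(j) = 28 + 4*j
q(p) = 0 (q(p) = (p*6)*(0/(-4)) = (6*p)*(0*(-¼)) = (6*p)*0 = 0)
T = 0
L(D) = √D (L(D) = √(D + 0) = √D)
1/(b(182) + L(-109)) = 1/((28 + 4*182) + √(-109)) = 1/((28 + 728) + I*√109) = 1/(756 + I*√109)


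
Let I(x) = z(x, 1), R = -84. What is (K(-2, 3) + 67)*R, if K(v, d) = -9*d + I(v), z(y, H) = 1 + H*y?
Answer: -3276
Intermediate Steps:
I(x) = 1 + x (I(x) = 1 + 1*x = 1 + x)
K(v, d) = 1 + v - 9*d (K(v, d) = -9*d + (1 + v) = 1 + v - 9*d)
(K(-2, 3) + 67)*R = ((1 - 2 - 9*3) + 67)*(-84) = ((1 - 2 - 27) + 67)*(-84) = (-28 + 67)*(-84) = 39*(-84) = -3276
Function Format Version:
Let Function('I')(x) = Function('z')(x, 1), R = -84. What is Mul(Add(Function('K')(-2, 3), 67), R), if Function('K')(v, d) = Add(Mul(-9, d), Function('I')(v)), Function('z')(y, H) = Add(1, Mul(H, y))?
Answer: -3276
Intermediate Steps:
Function('I')(x) = Add(1, x) (Function('I')(x) = Add(1, Mul(1, x)) = Add(1, x))
Function('K')(v, d) = Add(1, v, Mul(-9, d)) (Function('K')(v, d) = Add(Mul(-9, d), Add(1, v)) = Add(1, v, Mul(-9, d)))
Mul(Add(Function('K')(-2, 3), 67), R) = Mul(Add(Add(1, -2, Mul(-9, 3)), 67), -84) = Mul(Add(Add(1, -2, -27), 67), -84) = Mul(Add(-28, 67), -84) = Mul(39, -84) = -3276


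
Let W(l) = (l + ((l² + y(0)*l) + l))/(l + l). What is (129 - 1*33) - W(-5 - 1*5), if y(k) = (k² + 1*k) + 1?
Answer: 199/2 ≈ 99.500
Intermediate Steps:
y(k) = 1 + k + k² (y(k) = (k² + k) + 1 = (k + k²) + 1 = 1 + k + k²)
W(l) = (l² + 3*l)/(2*l) (W(l) = (l + ((l² + (1 + 0 + 0²)*l) + l))/(l + l) = (l + ((l² + (1 + 0 + 0)*l) + l))/((2*l)) = (l + ((l² + 1*l) + l))*(1/(2*l)) = (l + ((l² + l) + l))*(1/(2*l)) = (l + ((l + l²) + l))*(1/(2*l)) = (l + (l² + 2*l))*(1/(2*l)) = (l² + 3*l)*(1/(2*l)) = (l² + 3*l)/(2*l))
(129 - 1*33) - W(-5 - 1*5) = (129 - 1*33) - (3/2 + (-5 - 1*5)/2) = (129 - 33) - (3/2 + (-5 - 5)/2) = 96 - (3/2 + (½)*(-10)) = 96 - (3/2 - 5) = 96 - 1*(-7/2) = 96 + 7/2 = 199/2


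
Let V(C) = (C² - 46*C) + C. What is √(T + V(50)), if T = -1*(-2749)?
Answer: √2999 ≈ 54.763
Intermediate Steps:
V(C) = C² - 45*C
T = 2749
√(T + V(50)) = √(2749 + 50*(-45 + 50)) = √(2749 + 50*5) = √(2749 + 250) = √2999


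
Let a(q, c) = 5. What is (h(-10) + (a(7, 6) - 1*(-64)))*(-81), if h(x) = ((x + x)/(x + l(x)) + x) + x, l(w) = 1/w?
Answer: -417069/101 ≈ -4129.4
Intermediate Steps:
l(w) = 1/w
h(x) = 2*x + 2*x/(x + 1/x) (h(x) = ((x + x)/(x + 1/x) + x) + x = ((2*x)/(x + 1/x) + x) + x = (2*x/(x + 1/x) + x) + x = (x + 2*x/(x + 1/x)) + x = 2*x + 2*x/(x + 1/x))
(h(-10) + (a(7, 6) - 1*(-64)))*(-81) = (2*(-10)*(1 - 10*(1 - 10))/(1 + (-10)²) + (5 - 1*(-64)))*(-81) = (2*(-10)*(1 - 10*(-9))/(1 + 100) + (5 + 64))*(-81) = (2*(-10)*(1 + 90)/101 + 69)*(-81) = (2*(-10)*(1/101)*91 + 69)*(-81) = (-1820/101 + 69)*(-81) = (5149/101)*(-81) = -417069/101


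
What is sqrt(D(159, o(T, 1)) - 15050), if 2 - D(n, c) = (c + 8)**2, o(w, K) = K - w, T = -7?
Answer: 2*I*sqrt(3826) ≈ 123.71*I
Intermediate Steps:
D(n, c) = 2 - (8 + c)**2 (D(n, c) = 2 - (c + 8)**2 = 2 - (8 + c)**2)
sqrt(D(159, o(T, 1)) - 15050) = sqrt((2 - (8 + (1 - 1*(-7)))**2) - 15050) = sqrt((2 - (8 + (1 + 7))**2) - 15050) = sqrt((2 - (8 + 8)**2) - 15050) = sqrt((2 - 1*16**2) - 15050) = sqrt((2 - 1*256) - 15050) = sqrt((2 - 256) - 15050) = sqrt(-254 - 15050) = sqrt(-15304) = 2*I*sqrt(3826)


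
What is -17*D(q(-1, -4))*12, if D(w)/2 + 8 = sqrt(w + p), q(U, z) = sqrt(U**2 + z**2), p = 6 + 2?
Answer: 3264 - 408*sqrt(8 + sqrt(17)) ≈ 1843.4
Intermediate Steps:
p = 8
D(w) = -16 + 2*sqrt(8 + w) (D(w) = -16 + 2*sqrt(w + 8) = -16 + 2*sqrt(8 + w))
-17*D(q(-1, -4))*12 = -17*(-16 + 2*sqrt(8 + sqrt((-1)**2 + (-4)**2)))*12 = -17*(-16 + 2*sqrt(8 + sqrt(1 + 16)))*12 = -17*(-16 + 2*sqrt(8 + sqrt(17)))*12 = (272 - 34*sqrt(8 + sqrt(17)))*12 = 3264 - 408*sqrt(8 + sqrt(17))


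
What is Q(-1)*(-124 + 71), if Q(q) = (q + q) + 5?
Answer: -159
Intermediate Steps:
Q(q) = 5 + 2*q (Q(q) = 2*q + 5 = 5 + 2*q)
Q(-1)*(-124 + 71) = (5 + 2*(-1))*(-124 + 71) = (5 - 2)*(-53) = 3*(-53) = -159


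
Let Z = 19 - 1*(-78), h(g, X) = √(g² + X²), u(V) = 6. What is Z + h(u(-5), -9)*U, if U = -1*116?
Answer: 97 - 348*√13 ≈ -1157.7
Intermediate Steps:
h(g, X) = √(X² + g²)
U = -116
Z = 97 (Z = 19 + 78 = 97)
Z + h(u(-5), -9)*U = 97 + √((-9)² + 6²)*(-116) = 97 + √(81 + 36)*(-116) = 97 + √117*(-116) = 97 + (3*√13)*(-116) = 97 - 348*√13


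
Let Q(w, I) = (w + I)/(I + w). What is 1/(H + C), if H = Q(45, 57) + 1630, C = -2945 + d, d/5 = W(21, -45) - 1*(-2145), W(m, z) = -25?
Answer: 1/9286 ≈ 0.00010769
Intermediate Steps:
Q(w, I) = 1 (Q(w, I) = (I + w)/(I + w) = 1)
d = 10600 (d = 5*(-25 - 1*(-2145)) = 5*(-25 + 2145) = 5*2120 = 10600)
C = 7655 (C = -2945 + 10600 = 7655)
H = 1631 (H = 1 + 1630 = 1631)
1/(H + C) = 1/(1631 + 7655) = 1/9286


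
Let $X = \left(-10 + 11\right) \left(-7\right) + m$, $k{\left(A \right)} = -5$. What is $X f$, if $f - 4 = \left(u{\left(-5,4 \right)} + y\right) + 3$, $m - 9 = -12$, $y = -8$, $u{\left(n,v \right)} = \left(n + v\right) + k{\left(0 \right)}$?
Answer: $70$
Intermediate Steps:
$u{\left(n,v \right)} = -5 + n + v$ ($u{\left(n,v \right)} = \left(n + v\right) - 5 = -5 + n + v$)
$m = -3$ ($m = 9 - 12 = -3$)
$X = -10$ ($X = \left(-10 + 11\right) \left(-7\right) - 3 = 1 \left(-7\right) - 3 = -7 - 3 = -10$)
$f = -7$ ($f = 4 + \left(\left(\left(-5 - 5 + 4\right) - 8\right) + 3\right) = 4 + \left(\left(-6 - 8\right) + 3\right) = 4 + \left(-14 + 3\right) = 4 - 11 = -7$)
$X f = \left(-10\right) \left(-7\right) = 70$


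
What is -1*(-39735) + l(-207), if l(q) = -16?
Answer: 39719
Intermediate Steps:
-1*(-39735) + l(-207) = -1*(-39735) - 16 = 39735 - 16 = 39719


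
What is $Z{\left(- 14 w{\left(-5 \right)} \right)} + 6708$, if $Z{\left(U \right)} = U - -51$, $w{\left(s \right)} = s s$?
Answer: $6409$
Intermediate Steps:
$w{\left(s \right)} = s^{2}$
$Z{\left(U \right)} = 51 + U$ ($Z{\left(U \right)} = U + 51 = 51 + U$)
$Z{\left(- 14 w{\left(-5 \right)} \right)} + 6708 = \left(51 - 14 \left(-5\right)^{2}\right) + 6708 = \left(51 - 350\right) + 6708 = -299 + 6708 = 6409$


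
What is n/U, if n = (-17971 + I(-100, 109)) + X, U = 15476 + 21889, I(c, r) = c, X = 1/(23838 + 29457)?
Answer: -963093944/1991367675 ≈ -0.48363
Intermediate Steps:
X = 1/53295 ≈ 1.8763e-5
U = 37365
n = -963093944/53295 (n = (-17971 - 100) + 1/53295 = -18071 + 1/53295 = -963093944/53295 ≈ -18071.)
n/U = -963093944/53295/37365 = -963093944/53295*1/37365 = -963093944/1991367675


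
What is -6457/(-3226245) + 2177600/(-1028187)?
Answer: -212691882077/100520702055 ≈ -2.1159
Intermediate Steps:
-6457/(-3226245) + 2177600/(-1028187) = -6457*(-1/3226245) + 2177600*(-1/1028187) = 587/293295 - 2177600/1028187 = -212691882077/100520702055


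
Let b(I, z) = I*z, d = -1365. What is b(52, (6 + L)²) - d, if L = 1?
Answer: 3913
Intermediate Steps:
b(52, (6 + L)²) - d = 52*(6 + 1)² - 1*(-1365) = 52*7² + 1365 = 52*49 + 1365 = 2548 + 1365 = 3913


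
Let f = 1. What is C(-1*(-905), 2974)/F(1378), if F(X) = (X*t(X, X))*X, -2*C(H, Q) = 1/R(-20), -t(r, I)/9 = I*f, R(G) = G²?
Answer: 1/18839967494400 ≈ 5.3079e-14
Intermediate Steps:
t(r, I) = -9*I
C(H, Q) = -1/800 (C(H, Q) = -1/(2*((-20)²)) = -½/400 = -½*1/400 = -1/800)
F(X) = -9*X³ (F(X) = (X*(-9*X))*X = (-9*X²)*X = -9*X³)
C(-1*(-905), 2974)/F(1378) = -1/(800*((-9*1378³))) = -1/(800*((-9*2616662152))) = -1/800/(-23549959368) = -1/800*(-1/23549959368) = 1/18839967494400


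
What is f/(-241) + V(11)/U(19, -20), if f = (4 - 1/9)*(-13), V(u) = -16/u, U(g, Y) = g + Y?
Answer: 39709/23859 ≈ 1.6643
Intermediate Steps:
U(g, Y) = Y + g
f = -455/9 (f = (4 - 1*⅑)*(-13) = (4 - ⅑)*(-13) = (35/9)*(-13) = -455/9 ≈ -50.556)
f/(-241) + V(11)/U(19, -20) = -455/9/(-241) + (-16/11)/(-20 + 19) = -455/9*(-1/241) - 16*1/11/(-1) = 455/2169 - 16/11*(-1) = 455/2169 + 16/11 = 39709/23859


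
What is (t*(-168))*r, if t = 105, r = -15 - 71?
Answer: 1517040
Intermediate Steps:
r = -86
(t*(-168))*r = (105*(-168))*(-86) = -17640*(-86) = 1517040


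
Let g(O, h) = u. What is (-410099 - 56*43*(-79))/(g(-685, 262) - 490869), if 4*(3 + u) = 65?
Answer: 879468/1963423 ≈ 0.44793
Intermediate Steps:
u = 53/4 (u = -3 + (¼)*65 = -3 + 65/4 = 53/4 ≈ 13.250)
g(O, h) = 53/4
(-410099 - 56*43*(-79))/(g(-685, 262) - 490869) = (-410099 - 56*43*(-79))/(53/4 - 490869) = (-410099 - 2408*(-79))/(-1963423/4) = (-410099 + 190232)*(-4/1963423) = -219867*(-4/1963423) = 879468/1963423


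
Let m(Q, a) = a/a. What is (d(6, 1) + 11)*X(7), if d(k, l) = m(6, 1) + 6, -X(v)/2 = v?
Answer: -252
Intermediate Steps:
X(v) = -2*v
m(Q, a) = 1
d(k, l) = 7 (d(k, l) = 1 + 6 = 7)
(d(6, 1) + 11)*X(7) = (7 + 11)*(-2*7) = 18*(-14) = -252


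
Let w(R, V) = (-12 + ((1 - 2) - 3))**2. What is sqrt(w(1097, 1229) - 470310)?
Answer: I*sqrt(470054) ≈ 685.6*I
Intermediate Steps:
w(R, V) = 256 (w(R, V) = (-12 + (-1 - 3))**2 = (-12 - 4)**2 = (-16)**2 = 256)
sqrt(w(1097, 1229) - 470310) = sqrt(256 - 470310) = sqrt(-470054) = I*sqrt(470054)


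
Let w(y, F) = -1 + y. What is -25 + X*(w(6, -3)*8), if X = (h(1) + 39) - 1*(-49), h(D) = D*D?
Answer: 3535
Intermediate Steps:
h(D) = D**2
X = 89 (X = (1**2 + 39) - 1*(-49) = (1 + 39) + 49 = 40 + 49 = 89)
-25 + X*(w(6, -3)*8) = -25 + 89*((-1 + 6)*8) = -25 + 89*(5*8) = -25 + 89*40 = -25 + 3560 = 3535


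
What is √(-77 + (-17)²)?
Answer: 2*√53 ≈ 14.560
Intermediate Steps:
√(-77 + (-17)²) = √(-77 + 289) = √212 = 2*√53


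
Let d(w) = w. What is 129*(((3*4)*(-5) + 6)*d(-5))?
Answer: 34830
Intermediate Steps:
129*(((3*4)*(-5) + 6)*d(-5)) = 129*(((3*4)*(-5) + 6)*(-5)) = 129*((12*(-5) + 6)*(-5)) = 129*((-60 + 6)*(-5)) = 129*(-54*(-5)) = 129*270 = 34830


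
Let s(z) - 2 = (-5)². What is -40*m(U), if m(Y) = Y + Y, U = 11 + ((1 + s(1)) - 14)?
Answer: -2000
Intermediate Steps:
s(z) = 27 (s(z) = 2 + (-5)² = 2 + 25 = 27)
U = 25 (U = 11 + ((1 + 27) - 14) = 11 + (28 - 14) = 11 + 14 = 25)
m(Y) = 2*Y
-40*m(U) = -80*25 = -40*50 = -2000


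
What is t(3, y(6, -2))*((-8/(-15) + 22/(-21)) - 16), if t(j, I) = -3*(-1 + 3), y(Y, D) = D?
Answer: 3468/35 ≈ 99.086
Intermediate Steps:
t(j, I) = -6 (t(j, I) = -3*2 = -6)
t(3, y(6, -2))*((-8/(-15) + 22/(-21)) - 16) = -6*((-8/(-15) + 22/(-21)) - 16) = -6*((-8*(-1/15) + 22*(-1/21)) - 16) = -6*((8/15 - 22/21) - 16) = -6*(-18/35 - 16) = -6*(-578/35) = 3468/35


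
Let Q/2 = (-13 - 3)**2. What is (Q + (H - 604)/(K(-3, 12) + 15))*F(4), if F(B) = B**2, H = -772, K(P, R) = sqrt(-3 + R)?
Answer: 62720/9 ≈ 6968.9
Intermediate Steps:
Q = 512 (Q = 2*(-13 - 3)**2 = 2*(-16)**2 = 2*256 = 512)
(Q + (H - 604)/(K(-3, 12) + 15))*F(4) = (512 + (-772 - 604)/(sqrt(-3 + 12) + 15))*4**2 = (512 - 1376/(sqrt(9) + 15))*16 = (512 - 1376/(3 + 15))*16 = (512 - 1376/18)*16 = (512 - 1376*1/18)*16 = (512 - 688/9)*16 = (3920/9)*16 = 62720/9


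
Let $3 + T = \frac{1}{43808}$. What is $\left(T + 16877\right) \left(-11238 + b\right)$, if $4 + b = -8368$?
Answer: $- \frac{195892291145}{592} \approx -3.309 \cdot 10^{8}$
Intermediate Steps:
$b = -8372$ ($b = -4 - 8368 = -8372$)
$T = - \frac{131423}{43808}$ ($T = -3 + \frac{1}{43808} = - \frac{131423}{43808} \approx -3.0$)
$\left(T + 16877\right) \left(-11238 + b\right) = \left(- \frac{131423}{43808} + 16877\right) \left(-11238 - 8372\right) = \frac{739216193}{43808} \left(-19610\right) = - \frac{195892291145}{592}$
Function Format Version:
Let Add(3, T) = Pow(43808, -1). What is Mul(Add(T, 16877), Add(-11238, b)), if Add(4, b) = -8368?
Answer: Rational(-195892291145, 592) ≈ -3.3090e+8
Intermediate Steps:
b = -8372 (b = Add(-4, -8368) = -8372)
T = Rational(-131423, 43808) (T = Add(-3, Pow(43808, -1)) = Add(-3, Rational(1, 43808)) = Rational(-131423, 43808) ≈ -3.0000)
Mul(Add(T, 16877), Add(-11238, b)) = Mul(Add(Rational(-131423, 43808), 16877), Add(-11238, -8372)) = Mul(Rational(739216193, 43808), -19610) = Rational(-195892291145, 592)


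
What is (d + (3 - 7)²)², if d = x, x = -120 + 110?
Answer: 36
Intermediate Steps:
x = -10
d = -10
(d + (3 - 7)²)² = (-10 + (3 - 7)²)² = (-10 + (-4)²)² = (-10 + 16)² = 6² = 36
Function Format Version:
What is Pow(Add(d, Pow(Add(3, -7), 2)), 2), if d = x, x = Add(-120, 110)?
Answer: 36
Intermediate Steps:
x = -10
d = -10
Pow(Add(d, Pow(Add(3, -7), 2)), 2) = Pow(Add(-10, Pow(Add(3, -7), 2)), 2) = Pow(Add(-10, Pow(-4, 2)), 2) = Pow(Add(-10, 16), 2) = Pow(6, 2) = 36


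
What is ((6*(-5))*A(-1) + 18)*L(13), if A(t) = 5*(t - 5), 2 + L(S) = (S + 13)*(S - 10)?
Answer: 69768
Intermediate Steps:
L(S) = -2 + (-10 + S)*(13 + S) (L(S) = -2 + (S + 13)*(S - 10) = -2 + (13 + S)*(-10 + S) = -2 + (-10 + S)*(13 + S))
A(t) = -25 + 5*t (A(t) = 5*(-5 + t) = -25 + 5*t)
((6*(-5))*A(-1) + 18)*L(13) = ((6*(-5))*(-25 + 5*(-1)) + 18)*(-132 + 13² + 3*13) = (-30*(-25 - 5) + 18)*(-132 + 169 + 39) = (-30*(-30) + 18)*76 = (900 + 18)*76 = 918*76 = 69768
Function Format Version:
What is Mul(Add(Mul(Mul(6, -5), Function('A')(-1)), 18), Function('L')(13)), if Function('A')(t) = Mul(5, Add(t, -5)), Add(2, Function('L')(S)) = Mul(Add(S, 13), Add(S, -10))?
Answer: 69768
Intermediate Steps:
Function('L')(S) = Add(-2, Mul(Add(-10, S), Add(13, S))) (Function('L')(S) = Add(-2, Mul(Add(S, 13), Add(S, -10))) = Add(-2, Mul(Add(13, S), Add(-10, S))) = Add(-2, Mul(Add(-10, S), Add(13, S))))
Function('A')(t) = Add(-25, Mul(5, t)) (Function('A')(t) = Mul(5, Add(-5, t)) = Add(-25, Mul(5, t)))
Mul(Add(Mul(Mul(6, -5), Function('A')(-1)), 18), Function('L')(13)) = Mul(Add(Mul(Mul(6, -5), Add(-25, Mul(5, -1))), 18), Add(-132, Pow(13, 2), Mul(3, 13))) = Mul(Add(Mul(-30, Add(-25, -5)), 18), Add(-132, 169, 39)) = Mul(Add(Mul(-30, -30), 18), 76) = Mul(Add(900, 18), 76) = Mul(918, 76) = 69768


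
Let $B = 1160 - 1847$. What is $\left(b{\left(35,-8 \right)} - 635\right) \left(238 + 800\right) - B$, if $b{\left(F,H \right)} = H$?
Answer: $-666747$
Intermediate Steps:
$B = -687$
$\left(b{\left(35,-8 \right)} - 635\right) \left(238 + 800\right) - B = \left(-8 - 635\right) \left(238 + 800\right) - -687 = \left(-643\right) 1038 + 687 = -667434 + 687 = -666747$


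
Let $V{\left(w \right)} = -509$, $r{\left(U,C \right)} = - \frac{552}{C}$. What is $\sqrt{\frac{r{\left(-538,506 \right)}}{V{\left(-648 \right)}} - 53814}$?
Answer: $\frac{3 i \sqrt{187444923314}}{5599} \approx 231.98 i$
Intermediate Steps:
$\sqrt{\frac{r{\left(-538,506 \right)}}{V{\left(-648 \right)}} - 53814} = \sqrt{\frac{\left(-552\right) \frac{1}{506}}{-509} - 53814} = \sqrt{\left(-552\right) \frac{1}{506} \left(- \frac{1}{509}\right) - 53814} = \sqrt{\left(- \frac{12}{11}\right) \left(- \frac{1}{509}\right) - 53814} = \sqrt{\frac{12}{5599} - 53814} = \sqrt{- \frac{301304574}{5599}} = \frac{3 i \sqrt{187444923314}}{5599}$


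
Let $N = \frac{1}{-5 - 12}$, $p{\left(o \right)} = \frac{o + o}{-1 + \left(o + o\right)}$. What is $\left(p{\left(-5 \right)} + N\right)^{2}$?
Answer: $\frac{25281}{34969} \approx 0.72295$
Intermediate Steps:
$p{\left(o \right)} = \frac{2 o}{-1 + 2 o}$
$N = - \frac{1}{17}$ ($N = \frac{1}{-17} = - \frac{1}{17} \approx -0.058824$)
$\left(p{\left(-5 \right)} + N\right)^{2} = \left(2 \left(-5\right) \frac{1}{-1 + 2 \left(-5\right)} - \frac{1}{17}\right)^{2} = \left(2 \left(-5\right) \frac{1}{-1 - 10} - \frac{1}{17}\right)^{2} = \left(2 \left(-5\right) \frac{1}{-11} - \frac{1}{17}\right)^{2} = \left(2 \left(-5\right) \left(- \frac{1}{11}\right) - \frac{1}{17}\right)^{2} = \left(\frac{10}{11} - \frac{1}{17}\right)^{2} = \left(\frac{159}{187}\right)^{2} = \frac{25281}{34969}$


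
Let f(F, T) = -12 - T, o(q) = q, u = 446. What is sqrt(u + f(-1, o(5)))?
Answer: sqrt(429) ≈ 20.712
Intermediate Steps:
sqrt(u + f(-1, o(5))) = sqrt(446 + (-12 - 1*5)) = sqrt(446 + (-12 - 5)) = sqrt(446 - 17) = sqrt(429)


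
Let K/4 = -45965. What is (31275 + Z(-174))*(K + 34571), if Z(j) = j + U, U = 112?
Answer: -4659757557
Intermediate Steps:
K = -183860 (K = 4*(-45965) = -183860)
Z(j) = 112 + j (Z(j) = j + 112 = 112 + j)
(31275 + Z(-174))*(K + 34571) = (31275 + (112 - 174))*(-183860 + 34571) = (31275 - 62)*(-149289) = 31213*(-149289) = -4659757557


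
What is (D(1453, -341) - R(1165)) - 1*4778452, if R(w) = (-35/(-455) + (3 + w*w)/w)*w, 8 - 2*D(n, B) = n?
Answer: -159548795/26 ≈ -6.1365e+6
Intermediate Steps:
D(n, B) = 4 - n/2
R(w) = w*(1/13 + (3 + w**2)/w) (R(w) = (-35*(-1/455) + (3 + w**2)/w)*w = (1/13 + (3 + w**2)/w)*w = w*(1/13 + (3 + w**2)/w))
(D(1453, -341) - R(1165)) - 1*4778452 = ((4 - 1/2*1453) - (3 + 1165**2 + (1/13)*1165)) - 1*4778452 = ((4 - 1453/2) - (3 + 1357225 + 1165/13)) - 4778452 = (-1445/2 - 1*17645129/13) - 4778452 = (-1445/2 - 17645129/13) - 4778452 = -35309043/26 - 4778452 = -159548795/26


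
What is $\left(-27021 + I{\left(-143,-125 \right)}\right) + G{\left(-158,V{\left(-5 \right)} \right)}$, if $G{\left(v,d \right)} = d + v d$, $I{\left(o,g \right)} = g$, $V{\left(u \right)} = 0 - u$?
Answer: $-27931$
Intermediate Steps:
$V{\left(u \right)} = - u$
$G{\left(v,d \right)} = d + d v$
$\left(-27021 + I{\left(-143,-125 \right)}\right) + G{\left(-158,V{\left(-5 \right)} \right)} = \left(-27021 - 125\right) + \left(-1\right) \left(-5\right) \left(1 - 158\right) = -27146 + 5 \left(-157\right) = -27146 - 785 = -27931$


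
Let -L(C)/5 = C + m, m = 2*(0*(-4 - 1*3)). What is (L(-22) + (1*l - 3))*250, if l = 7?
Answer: 28500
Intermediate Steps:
m = 0 (m = 2*(0*(-4 - 3)) = 2*(0*(-7)) = 2*0 = 0)
L(C) = -5*C (L(C) = -5*(C + 0) = -5*C)
(L(-22) + (1*l - 3))*250 = (-5*(-22) + (1*7 - 3))*250 = (110 + (7 - 3))*250 = (110 + 4)*250 = 114*250 = 28500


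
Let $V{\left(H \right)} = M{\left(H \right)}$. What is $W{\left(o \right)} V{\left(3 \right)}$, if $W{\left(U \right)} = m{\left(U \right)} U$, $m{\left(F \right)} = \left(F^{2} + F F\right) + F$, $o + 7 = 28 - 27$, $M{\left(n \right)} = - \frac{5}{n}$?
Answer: $660$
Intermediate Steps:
$V{\left(H \right)} = - \frac{5}{H}$
$o = -6$ ($o = -7 + \left(28 - 27\right) = -7 + 1 = -6$)
$m{\left(F \right)} = F + 2 F^{2}$ ($m{\left(F \right)} = \left(F^{2} + F^{2}\right) + F = 2 F^{2} + F = F + 2 F^{2}$)
$W{\left(U \right)} = U^{2} \left(1 + 2 U\right)$ ($W{\left(U \right)} = U \left(1 + 2 U\right) U = U^{2} \left(1 + 2 U\right)$)
$W{\left(o \right)} V{\left(3 \right)} = \left(-6\right)^{2} \left(1 + 2 \left(-6\right)\right) \left(- \frac{5}{3}\right) = 36 \left(1 - 12\right) \left(\left(-5\right) \frac{1}{3}\right) = 36 \left(-11\right) \left(- \frac{5}{3}\right) = \left(-396\right) \left(- \frac{5}{3}\right) = 660$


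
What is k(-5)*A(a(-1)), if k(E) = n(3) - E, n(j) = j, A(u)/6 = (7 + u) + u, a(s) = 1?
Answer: 432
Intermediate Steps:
A(u) = 42 + 12*u (A(u) = 6*((7 + u) + u) = 6*(7 + 2*u) = 42 + 12*u)
k(E) = 3 - E
k(-5)*A(a(-1)) = (3 - 1*(-5))*(42 + 12*1) = (3 + 5)*(42 + 12) = 8*54 = 432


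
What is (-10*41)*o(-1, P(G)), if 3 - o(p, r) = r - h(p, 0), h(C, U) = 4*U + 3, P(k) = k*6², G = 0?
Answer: -2460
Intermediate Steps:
P(k) = 36*k (P(k) = k*36 = 36*k)
h(C, U) = 3 + 4*U
o(p, r) = 6 - r (o(p, r) = 3 - (r - (3 + 4*0)) = 3 - (r - (3 + 0)) = 3 - (r - 1*3) = 3 - (r - 3) = 3 - (-3 + r) = 3 + (3 - r) = 6 - r)
(-10*41)*o(-1, P(G)) = (-10*41)*(6 - 36*0) = -410*(6 - 1*0) = -410*(6 + 0) = -410*6 = -2460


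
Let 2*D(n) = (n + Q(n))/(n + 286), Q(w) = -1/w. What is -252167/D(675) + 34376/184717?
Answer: -178786804257577/248998516 ≈ -7.1802e+5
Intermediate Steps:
D(n) = (n - 1/n)/(2*(286 + n)) (D(n) = ((n - 1/n)/(n + 286))/2 = ((n - 1/n)/(286 + n))/2 = (n - 1/n)/(2*(286 + n)))
-252167/D(675) + 34376/184717 = -252167*1350*(286 + 675)/(-1 + 675²) + 34376/184717 = -252167*1297350/(-1 + 455625) + 34376*(1/184717) = -252167/((½)*(1/675)*(1/961)*455624) + 34376/184717 = -252167/227812/648675 + 34376/184717 = -252167*648675/227812 + 34376/184717 = -163574428725/227812 + 34376/184717 = -178786804257577/248998516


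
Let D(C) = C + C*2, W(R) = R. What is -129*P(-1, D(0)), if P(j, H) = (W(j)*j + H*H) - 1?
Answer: 0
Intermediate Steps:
D(C) = 3*C (D(C) = C + 2*C = 3*C)
P(j, H) = -1 + H**2 + j**2 (P(j, H) = (j*j + H*H) - 1 = (j**2 + H**2) - 1 = (H**2 + j**2) - 1 = -1 + H**2 + j**2)
-129*P(-1, D(0)) = -129*(-1 + (3*0)**2 + (-1)**2) = -129*(-1 + 0**2 + 1) = -129*(-1 + 0 + 1) = -129*0 = 0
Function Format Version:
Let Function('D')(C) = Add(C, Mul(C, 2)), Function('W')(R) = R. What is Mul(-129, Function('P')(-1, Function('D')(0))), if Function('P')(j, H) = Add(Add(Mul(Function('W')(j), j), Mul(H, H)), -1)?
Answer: 0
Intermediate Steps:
Function('D')(C) = Mul(3, C) (Function('D')(C) = Add(C, Mul(2, C)) = Mul(3, C))
Function('P')(j, H) = Add(-1, Pow(H, 2), Pow(j, 2)) (Function('P')(j, H) = Add(Add(Mul(j, j), Mul(H, H)), -1) = Add(Add(Pow(j, 2), Pow(H, 2)), -1) = Add(Add(Pow(H, 2), Pow(j, 2)), -1) = Add(-1, Pow(H, 2), Pow(j, 2)))
Mul(-129, Function('P')(-1, Function('D')(0))) = Mul(-129, Add(-1, Pow(Mul(3, 0), 2), Pow(-1, 2))) = Mul(-129, Add(-1, Pow(0, 2), 1)) = Mul(-129, Add(-1, 0, 1)) = Mul(-129, 0) = 0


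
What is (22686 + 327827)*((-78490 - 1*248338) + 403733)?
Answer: 26956202265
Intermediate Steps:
(22686 + 327827)*((-78490 - 1*248338) + 403733) = 350513*((-78490 - 248338) + 403733) = 350513*(-326828 + 403733) = 350513*76905 = 26956202265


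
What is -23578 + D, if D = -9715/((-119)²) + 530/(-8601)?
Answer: -2871862250903/121798761 ≈ -23579.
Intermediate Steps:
D = -91064045/121798761 (D = -9715/14161 + 530*(-1/8601) = -9715*1/14161 - 530/8601 = -9715/14161 - 530/8601 = -91064045/121798761 ≈ -0.74766)
-23578 + D = -23578 - 91064045/121798761 = -2871862250903/121798761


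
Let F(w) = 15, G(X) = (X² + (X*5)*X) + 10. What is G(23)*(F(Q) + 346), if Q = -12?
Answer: 1149424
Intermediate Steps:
G(X) = 10 + 6*X² (G(X) = (X² + (5*X)*X) + 10 = (X² + 5*X²) + 10 = 6*X² + 10 = 10 + 6*X²)
G(23)*(F(Q) + 346) = (10 + 6*23²)*(15 + 346) = (10 + 6*529)*361 = (10 + 3174)*361 = 3184*361 = 1149424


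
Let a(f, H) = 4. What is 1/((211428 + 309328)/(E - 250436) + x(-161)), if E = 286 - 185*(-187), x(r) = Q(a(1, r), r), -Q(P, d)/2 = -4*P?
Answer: 215555/6377004 ≈ 0.033802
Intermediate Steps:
Q(P, d) = 8*P (Q(P, d) = -(-8)*P = 8*P)
x(r) = 32 (x(r) = 8*4 = 32)
E = 34881 (E = 286 + 34595 = 34881)
1/((211428 + 309328)/(E - 250436) + x(-161)) = 1/((211428 + 309328)/(34881 - 250436) + 32) = 1/(520756/(-215555) + 32) = 1/(520756*(-1/215555) + 32) = 1/(-520756/215555 + 32) = 1/(6377004/215555) = 215555/6377004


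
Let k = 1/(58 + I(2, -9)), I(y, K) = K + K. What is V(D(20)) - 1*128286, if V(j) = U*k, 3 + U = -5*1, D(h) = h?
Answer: -641431/5 ≈ -1.2829e+5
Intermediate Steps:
I(y, K) = 2*K
U = -8 (U = -3 - 5*1 = -3 - 5 = -8)
k = 1/40 (k = 1/(58 + 2*(-9)) = 1/(58 - 18) = 1/40 ≈ 0.025000)
V(j) = -1/5 (V(j) = -8*1/40 = -1/5)
V(D(20)) - 1*128286 = -1/5 - 1*128286 = -1/5 - 128286 = -641431/5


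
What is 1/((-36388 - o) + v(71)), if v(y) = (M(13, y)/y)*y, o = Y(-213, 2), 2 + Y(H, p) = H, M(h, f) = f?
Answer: -1/36102 ≈ -2.7699e-5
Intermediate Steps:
Y(H, p) = -2 + H
o = -215 (o = -2 - 213 = -215)
v(y) = y (v(y) = (y/y)*y = 1*y = y)
1/((-36388 - o) + v(71)) = 1/((-36388 - 1*(-215)) + 71) = 1/((-36388 + 215) + 71) = 1/(-36173 + 71) = 1/(-36102) = -1/36102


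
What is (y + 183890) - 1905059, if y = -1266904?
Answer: -2988073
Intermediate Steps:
(y + 183890) - 1905059 = (-1266904 + 183890) - 1905059 = -1083014 - 1905059 = -2988073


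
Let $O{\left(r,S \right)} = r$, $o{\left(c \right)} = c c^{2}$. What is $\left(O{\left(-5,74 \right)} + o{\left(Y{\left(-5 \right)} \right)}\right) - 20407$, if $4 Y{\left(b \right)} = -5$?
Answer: $- \frac{1306493}{64} \approx -20414.0$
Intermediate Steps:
$Y{\left(b \right)} = - \frac{5}{4}$ ($Y{\left(b \right)} = \frac{1}{4} \left(-5\right) = - \frac{5}{4}$)
$o{\left(c \right)} = c^{3}$
$\left(O{\left(-5,74 \right)} + o{\left(Y{\left(-5 \right)} \right)}\right) - 20407 = \left(-5 + \left(- \frac{5}{4}\right)^{3}\right) - 20407 = \left(-5 - \frac{125}{64}\right) - 20407 = - \frac{445}{64} - 20407 = - \frac{1306493}{64}$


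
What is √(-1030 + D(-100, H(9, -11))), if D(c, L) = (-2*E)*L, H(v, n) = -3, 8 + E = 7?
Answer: 2*I*√259 ≈ 32.187*I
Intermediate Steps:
E = -1 (E = -8 + 7 = -1)
D(c, L) = 2*L (D(c, L) = (-2*(-1))*L = 2*L)
√(-1030 + D(-100, H(9, -11))) = √(-1030 + 2*(-3)) = √(-1030 - 6) = √(-1036) = 2*I*√259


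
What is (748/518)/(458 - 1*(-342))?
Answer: 187/103600 ≈ 0.0018050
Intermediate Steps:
(748/518)/(458 - 1*(-342)) = (748*(1/518))/(458 + 342) = (374/259)/800 = (374/259)*(1/800) = 187/103600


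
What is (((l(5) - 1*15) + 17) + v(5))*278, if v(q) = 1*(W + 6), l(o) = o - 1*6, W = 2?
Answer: 2502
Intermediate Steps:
l(o) = -6 + o (l(o) = o - 6 = -6 + o)
v(q) = 8 (v(q) = 1*(2 + 6) = 1*8 = 8)
(((l(5) - 1*15) + 17) + v(5))*278 = ((((-6 + 5) - 1*15) + 17) + 8)*278 = (((-1 - 15) + 17) + 8)*278 = ((-16 + 17) + 8)*278 = (1 + 8)*278 = 9*278 = 2502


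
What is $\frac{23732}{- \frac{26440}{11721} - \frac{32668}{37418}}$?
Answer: $- \frac{2602073650674}{343058387} \approx -7584.9$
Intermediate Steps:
$\frac{23732}{- \frac{26440}{11721} - \frac{32668}{37418}} = \frac{23732}{\left(-26440\right) \frac{1}{11721} - \frac{16334}{18709}} = \frac{23732}{- \frac{26440}{11721} - \frac{16334}{18709}} = \frac{23732}{- \frac{686116774}{219288189}} = 23732 \left(- \frac{219288189}{686116774}\right) = - \frac{2602073650674}{343058387}$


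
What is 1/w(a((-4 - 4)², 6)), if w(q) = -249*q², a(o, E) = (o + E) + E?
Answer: -1/1438224 ≈ -6.9530e-7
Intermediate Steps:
a(o, E) = o + 2*E (a(o, E) = (E + o) + E = o + 2*E)
1/w(a((-4 - 4)², 6)) = 1/(-249*((-4 - 4)² + 2*6)²) = 1/(-249*((-8)² + 12)²) = 1/(-249*(64 + 12)²) = 1/(-249*76²) = 1/(-249*5776) = 1/(-1438224) = -1/1438224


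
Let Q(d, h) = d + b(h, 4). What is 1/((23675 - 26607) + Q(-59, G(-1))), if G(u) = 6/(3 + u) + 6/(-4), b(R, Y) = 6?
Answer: -1/2985 ≈ -0.00033501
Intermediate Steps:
G(u) = -3/2 + 6/(3 + u) (G(u) = 6/(3 + u) + 6*(-1/4) = 6/(3 + u) - 3/2 = -3/2 + 6/(3 + u))
Q(d, h) = 6 + d (Q(d, h) = d + 6 = 6 + d)
1/((23675 - 26607) + Q(-59, G(-1))) = 1/((23675 - 26607) + (6 - 59)) = 1/(-2932 - 53) = 1/(-2985) = -1/2985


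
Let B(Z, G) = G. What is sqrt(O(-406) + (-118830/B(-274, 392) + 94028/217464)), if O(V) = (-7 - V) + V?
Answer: I*sqrt(44853834733305)/380562 ≈ 17.598*I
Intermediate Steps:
O(V) = -7
sqrt(O(-406) + (-118830/B(-274, 392) + 94028/217464)) = sqrt(-7 + (-118830/392 + 94028/217464)) = sqrt(-7 + (-118830*1/392 + 94028*(1/217464))) = sqrt(-7 + (-59415/196 + 23507/54366)) = sqrt(-7 - 1612774259/5327868) = sqrt(-1650069335/5327868) = I*sqrt(44853834733305)/380562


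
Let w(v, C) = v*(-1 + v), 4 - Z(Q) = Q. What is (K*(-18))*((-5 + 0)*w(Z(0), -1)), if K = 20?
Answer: 21600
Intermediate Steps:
Z(Q) = 4 - Q
(K*(-18))*((-5 + 0)*w(Z(0), -1)) = (20*(-18))*((-5 + 0)*((4 - 1*0)*(-1 + (4 - 1*0)))) = -(-1800)*(4 + 0)*(-1 + (4 + 0)) = -(-1800)*4*(-1 + 4) = -(-1800)*4*3 = -(-1800)*12 = -360*(-60) = 21600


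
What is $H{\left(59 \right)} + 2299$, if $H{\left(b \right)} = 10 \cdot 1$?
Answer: $2309$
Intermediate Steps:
$H{\left(b \right)} = 10$
$H{\left(59 \right)} + 2299 = 10 + 2299 = 2309$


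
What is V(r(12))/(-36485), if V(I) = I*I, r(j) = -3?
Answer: -9/36485 ≈ -0.00024668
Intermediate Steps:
V(I) = I²
V(r(12))/(-36485) = (-3)²/(-36485) = 9*(-1/36485) = -9/36485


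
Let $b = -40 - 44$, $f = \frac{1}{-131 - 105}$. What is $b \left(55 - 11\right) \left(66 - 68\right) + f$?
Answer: $\frac{1744511}{236} \approx 7392.0$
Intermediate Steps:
$f = - \frac{1}{236}$ ($f = \frac{1}{-131 - 105} = \frac{1}{-236} = - \frac{1}{236} \approx -0.0042373$)
$b = -84$ ($b = -40 - 44 = -84$)
$b \left(55 - 11\right) \left(66 - 68\right) + f = - 84 \left(55 - 11\right) \left(66 - 68\right) - \frac{1}{236} = - 84 \cdot 44 \left(-2\right) - \frac{1}{236} = \left(-84\right) \left(-88\right) - \frac{1}{236} = 7392 - \frac{1}{236} = \frac{1744511}{236}$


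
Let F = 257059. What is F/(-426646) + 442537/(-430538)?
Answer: -6806370651/4174711717 ≈ -1.6304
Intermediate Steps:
F/(-426646) + 442537/(-430538) = 257059/(-426646) + 442537/(-430538) = 257059*(-1/426646) + 442537*(-1/430538) = -23369/38786 - 442537/430538 = -6806370651/4174711717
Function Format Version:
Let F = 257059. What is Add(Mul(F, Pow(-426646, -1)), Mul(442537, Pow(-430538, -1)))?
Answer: Rational(-6806370651, 4174711717) ≈ -1.6304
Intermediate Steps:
Add(Mul(F, Pow(-426646, -1)), Mul(442537, Pow(-430538, -1))) = Add(Mul(257059, Pow(-426646, -1)), Mul(442537, Pow(-430538, -1))) = Add(Mul(257059, Rational(-1, 426646)), Mul(442537, Rational(-1, 430538))) = Add(Rational(-23369, 38786), Rational(-442537, 430538)) = Rational(-6806370651, 4174711717)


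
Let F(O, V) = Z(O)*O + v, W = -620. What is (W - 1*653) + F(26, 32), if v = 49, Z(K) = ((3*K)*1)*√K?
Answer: -1224 + 2028*√26 ≈ 9116.8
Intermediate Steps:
Z(K) = 3*K^(3/2) (Z(K) = (3*K)*√K = 3*K^(3/2))
F(O, V) = 49 + 3*O^(5/2) (F(O, V) = (3*O^(3/2))*O + 49 = 3*O^(5/2) + 49 = 49 + 3*O^(5/2))
(W - 1*653) + F(26, 32) = (-620 - 1*653) + (49 + 3*26^(5/2)) = (-620 - 653) + (49 + 3*(676*√26)) = -1273 + (49 + 2028*√26) = -1224 + 2028*√26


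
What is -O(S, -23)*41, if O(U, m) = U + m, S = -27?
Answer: 2050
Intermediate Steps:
-O(S, -23)*41 = -(-27 - 23)*41 = -(-50)*41 = -1*(-2050) = 2050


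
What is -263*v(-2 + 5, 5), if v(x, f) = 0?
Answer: 0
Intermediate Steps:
-263*v(-2 + 5, 5) = -263*0 = 0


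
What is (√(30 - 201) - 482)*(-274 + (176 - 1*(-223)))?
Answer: -60250 + 375*I*√19 ≈ -60250.0 + 1634.6*I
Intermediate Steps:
(√(30 - 201) - 482)*(-274 + (176 - 1*(-223))) = (√(-171) - 482)*(-274 + (176 + 223)) = (3*I*√19 - 482)*(-274 + 399) = (-482 + 3*I*√19)*125 = -60250 + 375*I*√19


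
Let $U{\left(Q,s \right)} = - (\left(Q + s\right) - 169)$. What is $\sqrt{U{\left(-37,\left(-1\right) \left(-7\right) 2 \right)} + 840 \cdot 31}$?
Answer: $2 \sqrt{6558} \approx 161.96$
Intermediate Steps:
$U{\left(Q,s \right)} = 169 - Q - s$ ($U{\left(Q,s \right)} = - (-169 + Q + s) = 169 - Q - s$)
$\sqrt{U{\left(-37,\left(-1\right) \left(-7\right) 2 \right)} + 840 \cdot 31} = \sqrt{\left(169 - -37 - \left(-1\right) \left(-7\right) 2\right) + 840 \cdot 31} = \sqrt{\left(169 + 37 - 7 \cdot 2\right) + 26040} = \sqrt{\left(169 + 37 - 14\right) + 26040} = \sqrt{192 + 26040} = \sqrt{26232} = 2 \sqrt{6558}$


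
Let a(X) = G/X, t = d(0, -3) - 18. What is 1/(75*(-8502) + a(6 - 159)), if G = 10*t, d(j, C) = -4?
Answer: -153/97560230 ≈ -1.5683e-6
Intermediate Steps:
t = -22 (t = -4 - 18 = -22)
G = -220 (G = 10*(-22) = -220)
a(X) = -220/X
1/(75*(-8502) + a(6 - 159)) = 1/(75*(-8502) - 220/(6 - 159)) = 1/(-637650 - 220/(-153)) = 1/(-637650 - 220*(-1/153)) = 1/(-637650 + 220/153) = 1/(-97560230/153) = -153/97560230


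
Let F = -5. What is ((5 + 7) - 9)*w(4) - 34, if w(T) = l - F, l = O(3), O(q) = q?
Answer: -10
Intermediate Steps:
l = 3
w(T) = 8 (w(T) = 3 - 1*(-5) = 3 + 5 = 8)
((5 + 7) - 9)*w(4) - 34 = ((5 + 7) - 9)*8 - 34 = (12 - 9)*8 - 34 = 3*8 - 34 = 24 - 34 = -10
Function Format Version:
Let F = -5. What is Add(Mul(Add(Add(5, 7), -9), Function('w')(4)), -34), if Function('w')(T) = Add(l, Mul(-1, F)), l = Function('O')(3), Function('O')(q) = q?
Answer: -10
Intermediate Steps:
l = 3
Function('w')(T) = 8 (Function('w')(T) = Add(3, Mul(-1, -5)) = Add(3, 5) = 8)
Add(Mul(Add(Add(5, 7), -9), Function('w')(4)), -34) = Add(Mul(Add(Add(5, 7), -9), 8), -34) = Add(Mul(Add(12, -9), 8), -34) = Add(Mul(3, 8), -34) = Add(24, -34) = -10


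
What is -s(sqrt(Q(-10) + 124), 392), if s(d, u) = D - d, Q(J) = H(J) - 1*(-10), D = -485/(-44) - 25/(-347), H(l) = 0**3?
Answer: -169395/15268 + sqrt(134) ≈ 0.48106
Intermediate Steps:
H(l) = 0
D = 169395/15268 (D = -485*(-1/44) - 25*(-1/347) = 485/44 + 25/347 = 169395/15268 ≈ 11.095)
Q(J) = 10 (Q(J) = 0 - 1*(-10) = 0 + 10 = 10)
s(d, u) = 169395/15268 - d
-s(sqrt(Q(-10) + 124), 392) = -(169395/15268 - sqrt(10 + 124)) = -(169395/15268 - sqrt(134)) = -169395/15268 + sqrt(134)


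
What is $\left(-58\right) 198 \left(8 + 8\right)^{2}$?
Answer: $-2939904$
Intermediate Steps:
$\left(-58\right) 198 \left(8 + 8\right)^{2} = - 11484 \cdot 16^{2} = \left(-11484\right) 256 = -2939904$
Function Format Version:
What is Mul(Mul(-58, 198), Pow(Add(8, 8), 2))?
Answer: -2939904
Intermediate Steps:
Mul(Mul(-58, 198), Pow(Add(8, 8), 2)) = Mul(-11484, Pow(16, 2)) = Mul(-11484, 256) = -2939904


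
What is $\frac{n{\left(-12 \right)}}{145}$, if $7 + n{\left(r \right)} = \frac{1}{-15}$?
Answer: $- \frac{106}{2175} \approx -0.048736$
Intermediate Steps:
$n{\left(r \right)} = - \frac{106}{15}$ ($n{\left(r \right)} = -7 + \frac{1}{-15} = -7 - \frac{1}{15} = - \frac{106}{15}$)
$\frac{n{\left(-12 \right)}}{145} = - \frac{106}{15 \cdot 145} = \left(- \frac{106}{15}\right) \frac{1}{145} = - \frac{106}{2175}$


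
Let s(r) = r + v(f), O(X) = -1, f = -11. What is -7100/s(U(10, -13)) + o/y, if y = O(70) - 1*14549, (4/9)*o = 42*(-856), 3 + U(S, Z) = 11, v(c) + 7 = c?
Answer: 1735232/2425 ≈ 715.56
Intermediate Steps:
v(c) = -7 + c
U(S, Z) = 8 (U(S, Z) = -3 + 11 = 8)
o = -80892 (o = 9*(42*(-856))/4 = (9/4)*(-35952) = -80892)
y = -14550 (y = -1 - 1*14549 = -1 - 14549 = -14550)
s(r) = -18 + r (s(r) = r + (-7 - 11) = r - 18 = -18 + r)
-7100/s(U(10, -13)) + o/y = -7100/(-18 + 8) - 80892/(-14550) = -7100/(-10) - 80892*(-1/14550) = -7100*(-⅒) + 13482/2425 = 710 + 13482/2425 = 1735232/2425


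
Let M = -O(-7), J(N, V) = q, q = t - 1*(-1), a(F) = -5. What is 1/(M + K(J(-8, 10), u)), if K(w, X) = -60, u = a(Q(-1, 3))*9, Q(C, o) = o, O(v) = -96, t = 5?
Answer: 1/36 ≈ 0.027778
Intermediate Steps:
q = 6 (q = 5 - 1*(-1) = 5 + 1 = 6)
J(N, V) = 6
u = -45 (u = -5*9 = -45)
M = 96 (M = -1*(-96) = 96)
1/(M + K(J(-8, 10), u)) = 1/(96 - 60) = 1/36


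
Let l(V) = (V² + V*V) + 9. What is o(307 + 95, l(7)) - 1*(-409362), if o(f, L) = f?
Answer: 409764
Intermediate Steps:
l(V) = 9 + 2*V² (l(V) = (V² + V²) + 9 = 2*V² + 9 = 9 + 2*V²)
o(307 + 95, l(7)) - 1*(-409362) = (307 + 95) - 1*(-409362) = 402 + 409362 = 409764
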